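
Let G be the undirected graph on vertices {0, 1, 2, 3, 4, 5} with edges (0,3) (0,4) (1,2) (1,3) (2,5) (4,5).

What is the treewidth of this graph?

A width-2 tree decomposition is:
Bags: B1 = {0, 4, 5}  B2 = {0, 3, 5}  B3 = {1, 3, 5}  B4 = {1, 2, 5}
Tree: B1–B2, B2–B3, B3–B4
The largest bag has 3 vertices, giving width 2; this decomposition certifies tw(G) ≤ 2. For the lower bound, G contains the cycle 5–4–0–3–1–2–5, so G is not a forest; only forests have treewidth ≤ 1, hence tw(G) ≥ 2. Combining the bounds, tw(G) = 2.

2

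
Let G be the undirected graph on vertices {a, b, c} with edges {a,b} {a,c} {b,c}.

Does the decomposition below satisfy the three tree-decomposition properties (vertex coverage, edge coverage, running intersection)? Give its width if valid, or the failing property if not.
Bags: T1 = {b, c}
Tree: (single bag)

A tree decomposition must satisfy three properties: every vertex lies in some bag; for every edge, both endpoints lie together in some bag; and for every vertex, the bags containing it form a connected subtree. Here vertex a appears in no bag, so the decomposition is invalid.

No — vertex a appears in no bag.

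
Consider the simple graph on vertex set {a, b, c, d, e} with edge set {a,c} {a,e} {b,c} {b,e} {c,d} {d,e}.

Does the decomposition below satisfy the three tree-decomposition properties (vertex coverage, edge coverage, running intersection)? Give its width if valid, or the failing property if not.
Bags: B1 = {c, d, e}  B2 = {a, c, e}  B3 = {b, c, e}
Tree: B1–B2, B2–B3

Every vertex of G appears in some bag (union = {a, b, c, d, e}); every edge is covered by a bag; and for each vertex v the set of bags containing v is connected in the bag tree. The decomposition is therefore valid. The largest bag has 3 vertices, so the width is 2.

Yes; width 2.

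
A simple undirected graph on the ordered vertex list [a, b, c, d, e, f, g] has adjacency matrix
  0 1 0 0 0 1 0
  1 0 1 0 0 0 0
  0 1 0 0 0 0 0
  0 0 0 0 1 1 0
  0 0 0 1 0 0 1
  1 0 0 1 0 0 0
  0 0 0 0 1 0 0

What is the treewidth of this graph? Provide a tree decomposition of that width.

Each bag holds 2 vertices, so the decomposition has width 1, which upper-bounds the treewidth. Since G has at least one edge (e.g. c–b), it is not an edgeless graph, so tw(G) ≥ 1. Hence tw(G) = 1 exactly.

Treewidth 1.
One such decomposition:
Bags: B1 = {b, c}  B2 = {a, b}  B3 = {a, f}  B4 = {d, f}  B5 = {d, e}  B6 = {e, g}
Tree: B1–B2, B2–B3, B3–B4, B4–B5, B5–B6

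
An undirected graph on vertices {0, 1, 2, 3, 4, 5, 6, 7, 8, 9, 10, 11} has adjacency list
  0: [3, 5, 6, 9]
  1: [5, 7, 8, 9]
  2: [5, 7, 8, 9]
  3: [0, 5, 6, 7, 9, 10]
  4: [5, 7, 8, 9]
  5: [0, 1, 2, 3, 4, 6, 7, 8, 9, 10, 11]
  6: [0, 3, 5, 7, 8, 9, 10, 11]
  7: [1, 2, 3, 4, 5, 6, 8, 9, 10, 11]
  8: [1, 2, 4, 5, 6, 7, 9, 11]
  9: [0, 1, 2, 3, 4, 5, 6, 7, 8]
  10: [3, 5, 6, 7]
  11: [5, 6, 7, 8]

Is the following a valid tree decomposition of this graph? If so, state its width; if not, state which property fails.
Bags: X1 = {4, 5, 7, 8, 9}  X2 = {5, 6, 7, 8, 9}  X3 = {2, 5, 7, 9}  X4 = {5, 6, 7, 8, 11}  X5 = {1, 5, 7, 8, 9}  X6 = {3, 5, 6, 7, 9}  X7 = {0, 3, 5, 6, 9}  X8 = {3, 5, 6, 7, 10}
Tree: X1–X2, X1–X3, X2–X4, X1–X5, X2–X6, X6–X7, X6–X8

A tree decomposition must satisfy three properties: every vertex lies in some bag; for every edge, both endpoints lie together in some bag; and for every vertex, the bags containing it form a connected subtree. Here edge (8,2) lies in no bag, so the decomposition is invalid.

No — edge (8,2) lies in no bag.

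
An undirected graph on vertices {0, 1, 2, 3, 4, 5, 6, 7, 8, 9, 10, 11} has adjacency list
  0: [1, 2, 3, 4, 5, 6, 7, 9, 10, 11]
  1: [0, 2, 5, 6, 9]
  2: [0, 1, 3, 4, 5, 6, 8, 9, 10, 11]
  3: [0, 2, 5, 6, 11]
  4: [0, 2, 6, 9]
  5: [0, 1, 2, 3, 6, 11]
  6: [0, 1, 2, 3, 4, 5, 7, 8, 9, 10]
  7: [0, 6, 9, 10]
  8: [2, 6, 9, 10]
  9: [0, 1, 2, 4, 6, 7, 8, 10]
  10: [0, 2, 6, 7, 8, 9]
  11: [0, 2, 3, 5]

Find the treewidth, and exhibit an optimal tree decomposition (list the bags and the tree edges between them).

Every bag has size at most 5, so the width is 5 − 1 = 4 and tw(G) ≤ 4. For the lower bound, the 5 vertices {0, 2, 3, 5, 11} are pairwise adjacent, and any tree decomposition puts a clique entirely inside one bag — forcing width ≥ 4. The upper and lower bounds meet at 4, so that is the treewidth.

Treewidth 4.
One such decomposition:
Bags: B1 = {0, 2, 3, 5, 6}  B2 = {0, 1, 2, 5, 6}  B3 = {0, 1, 2, 6, 9}  B4 = {0, 2, 3, 5, 11}  B5 = {0, 2, 6, 9, 10}  B6 = {0, 2, 4, 6, 9}  B7 = {2, 6, 8, 9, 10}  B8 = {0, 6, 7, 9, 10}
Tree: B1–B2, B2–B3, B1–B4, B3–B5, B3–B6, B5–B7, B5–B8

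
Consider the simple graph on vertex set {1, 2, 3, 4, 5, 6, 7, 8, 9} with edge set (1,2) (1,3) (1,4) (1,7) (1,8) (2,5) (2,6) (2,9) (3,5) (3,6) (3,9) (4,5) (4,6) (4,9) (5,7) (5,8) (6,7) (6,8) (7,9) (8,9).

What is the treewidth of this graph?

4

A width-4 tree decomposition is:
Bags: B1 = {1, 2, 5, 6, 9}  B2 = {1, 4, 5, 6, 9}  B3 = {1, 5, 6, 7, 9}  B4 = {1, 5, 6, 8, 9}  B5 = {1, 3, 5, 6, 9}
Tree: B1–B2, B2–B3, B3–B4, B4–B5
Every bag has size at most 5, so the width is 5 − 1 = 4 and tw(G) ≤ 4. For the lower bound: the 5 vertex sets {2,5}, {4,9}, {6,7}, {1}, {8} are disjoint, each induces a connected subgraph, and every pair is joined by at least one edge of G. Contracting each set to a single vertex therefore yields K_{5} as a minor, and since treewidth is minor-monotone, tw(G) ≥ tw(K_{5}) = 4. The upper and lower bounds meet at 4, so that is the treewidth.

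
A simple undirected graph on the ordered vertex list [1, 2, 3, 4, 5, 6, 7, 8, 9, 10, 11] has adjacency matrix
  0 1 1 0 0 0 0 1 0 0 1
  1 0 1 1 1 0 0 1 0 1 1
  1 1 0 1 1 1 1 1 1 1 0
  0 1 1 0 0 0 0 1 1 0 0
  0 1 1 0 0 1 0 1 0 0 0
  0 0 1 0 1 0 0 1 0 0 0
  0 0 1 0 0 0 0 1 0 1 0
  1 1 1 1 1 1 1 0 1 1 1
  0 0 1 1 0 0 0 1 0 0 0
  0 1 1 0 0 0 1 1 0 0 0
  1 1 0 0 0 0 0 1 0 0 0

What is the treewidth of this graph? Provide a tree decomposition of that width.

Treewidth 3.
One such decomposition:
Bags: B1 = {3, 4, 8, 9}  B2 = {2, 3, 4, 8}  B3 = {1, 2, 3, 8}  B4 = {2, 3, 5, 8}  B5 = {2, 3, 8, 10}  B6 = {3, 5, 6, 8}  B7 = {1, 2, 8, 11}  B8 = {3, 7, 8, 10}
Tree: B1–B2, B2–B3, B3–B4, B2–B5, B4–B6, B3–B7, B5–B8

Each bag holds 4 vertices, so the decomposition has width 3, which upper-bounds the treewidth. For the lower bound, the 4 vertices {1, 2, 8, 11} are pairwise adjacent, and any tree decomposition puts a clique entirely inside one bag — forcing width ≥ 3. The upper and lower bounds meet at 3, so that is the treewidth.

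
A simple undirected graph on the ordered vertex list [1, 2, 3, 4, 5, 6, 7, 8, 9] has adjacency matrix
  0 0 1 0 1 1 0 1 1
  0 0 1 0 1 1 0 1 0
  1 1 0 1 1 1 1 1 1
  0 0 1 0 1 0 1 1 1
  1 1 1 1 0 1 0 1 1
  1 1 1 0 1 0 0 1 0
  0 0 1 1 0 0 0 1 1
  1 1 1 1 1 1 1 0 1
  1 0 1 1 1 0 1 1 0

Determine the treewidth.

4

A width-4 tree decomposition is:
Bags: B1 = {3, 4, 7, 8, 9}  B2 = {3, 4, 5, 8, 9}  B3 = {1, 3, 5, 8, 9}  B4 = {1, 3, 5, 6, 8}  B5 = {2, 3, 5, 6, 8}
Tree: B1–B2, B2–B3, B3–B4, B4–B5
Each bag holds 5 vertices, so the decomposition has width 4, which upper-bounds the treewidth. On the other hand G contains the 5-clique {1, 3, 5, 8, 9}. A clique must lie in a single bag of any decomposition, so no decomposition can have width below 4. Hence tw(G) = 4 exactly.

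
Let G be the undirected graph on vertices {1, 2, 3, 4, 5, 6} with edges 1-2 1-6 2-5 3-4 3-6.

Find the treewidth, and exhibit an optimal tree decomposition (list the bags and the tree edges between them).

Treewidth 1.
One optimal decomposition is:
Bags: B1 = {2, 5}  B2 = {1, 2}  B3 = {1, 6}  B4 = {3, 6}  B5 = {3, 4}
Tree: B1–B2, B2–B3, B3–B4, B4–B5

Each bag holds 2 vertices, so the decomposition has width 1, which upper-bounds the treewidth. Since G has at least one edge (e.g. 5–2), it is not an edgeless graph, so tw(G) ≥ 1. Therefore the treewidth is 1.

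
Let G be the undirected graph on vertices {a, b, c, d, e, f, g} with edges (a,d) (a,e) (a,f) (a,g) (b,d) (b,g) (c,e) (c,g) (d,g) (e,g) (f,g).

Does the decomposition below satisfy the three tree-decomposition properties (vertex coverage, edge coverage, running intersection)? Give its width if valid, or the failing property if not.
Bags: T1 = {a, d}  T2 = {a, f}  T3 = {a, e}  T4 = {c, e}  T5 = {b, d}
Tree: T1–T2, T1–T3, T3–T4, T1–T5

No — vertex g appears in no bag.

A tree decomposition must satisfy three properties: every vertex lies in some bag; for every edge, both endpoints lie together in some bag; and for every vertex, the bags containing it form a connected subtree. Here vertex g appears in no bag, so the decomposition is invalid.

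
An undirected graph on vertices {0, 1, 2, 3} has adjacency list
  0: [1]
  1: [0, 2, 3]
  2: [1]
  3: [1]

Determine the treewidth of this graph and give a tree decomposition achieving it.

Treewidth 1.
Bags: B1 = {1, 3}  B2 = {1, 2}  B3 = {0, 1}
Tree: B1–B2, B2–B3

Every bag has size at most 2, so the width is 2 − 1 = 1 and tw(G) ≤ 1. Any graph with an edge has treewidth ≥ 1, and G has the edge 1–3. Hence tw(G) = 1 exactly.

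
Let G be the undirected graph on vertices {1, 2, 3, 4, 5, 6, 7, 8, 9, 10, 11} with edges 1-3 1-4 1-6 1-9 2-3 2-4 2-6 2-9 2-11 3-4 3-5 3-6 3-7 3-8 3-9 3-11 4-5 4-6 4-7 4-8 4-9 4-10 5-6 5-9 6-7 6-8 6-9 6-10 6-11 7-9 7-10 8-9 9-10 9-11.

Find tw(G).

4

A width-4 tree decomposition is:
Bags: B1 = {2, 3, 4, 6, 9}  B2 = {3, 4, 5, 6, 9}  B3 = {2, 3, 6, 9, 11}  B4 = {3, 4, 6, 7, 9}  B5 = {1, 3, 4, 6, 9}  B6 = {3, 4, 6, 8, 9}  B7 = {4, 6, 7, 9, 10}
Tree: B1–B2, B1–B3, B2–B4, B4–B5, B2–B6, B4–B7
The largest bag has 5 vertices, giving width 4; this decomposition certifies tw(G) ≤ 4. On the other hand G contains the 5-clique {4, 6, 7, 9, 10}. A clique must lie in a single bag of any decomposition, so no decomposition can have width below 4. Combining the bounds, tw(G) = 4.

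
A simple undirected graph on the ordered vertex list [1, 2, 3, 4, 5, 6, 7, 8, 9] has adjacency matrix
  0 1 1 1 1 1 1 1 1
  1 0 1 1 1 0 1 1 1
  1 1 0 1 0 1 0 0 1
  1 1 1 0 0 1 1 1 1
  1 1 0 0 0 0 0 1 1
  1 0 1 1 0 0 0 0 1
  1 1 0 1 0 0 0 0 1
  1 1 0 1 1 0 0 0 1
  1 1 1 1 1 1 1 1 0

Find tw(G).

4

A width-4 tree decomposition is:
Bags: B1 = {1, 2, 4, 8, 9}  B2 = {1, 2, 3, 4, 9}  B3 = {1, 2, 4, 7, 9}  B4 = {1, 2, 5, 8, 9}  B5 = {1, 3, 4, 6, 9}
Tree: B1–B2, B1–B3, B1–B4, B2–B5
The largest bag has 5 vertices, giving width 4; this decomposition certifies tw(G) ≤ 4. On the other hand G contains the 5-clique {1, 2, 4, 8, 9}. A clique must lie in a single bag of any decomposition, so no decomposition can have width below 4. Hence tw(G) = 4 exactly.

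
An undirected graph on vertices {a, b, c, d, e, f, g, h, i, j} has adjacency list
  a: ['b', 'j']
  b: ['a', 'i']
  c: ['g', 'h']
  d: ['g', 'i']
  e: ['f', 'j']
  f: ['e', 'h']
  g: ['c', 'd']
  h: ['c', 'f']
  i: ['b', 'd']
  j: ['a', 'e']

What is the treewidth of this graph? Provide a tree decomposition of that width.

Treewidth 2.
One optimal decomposition is:
Bags: B1 = {d, g, i}  B2 = {c, g, i}  B3 = {c, h, i}  B4 = {f, h, i}  B5 = {e, f, i}  B6 = {e, i, j}  B7 = {a, i, j}  B8 = {a, b, i}
Tree: B1–B2, B2–B3, B3–B4, B4–B5, B5–B6, B6–B7, B7–B8

Each bag holds 3 vertices, so the decomposition has width 2, which upper-bounds the treewidth. Since i–d–g–c–h–f–e–j–a–b–i is a cycle in G, G is not acyclic. Forests are exactly the graphs of treewidth ≤ 1, so tw(G) ≥ 2. Hence tw(G) = 2 exactly.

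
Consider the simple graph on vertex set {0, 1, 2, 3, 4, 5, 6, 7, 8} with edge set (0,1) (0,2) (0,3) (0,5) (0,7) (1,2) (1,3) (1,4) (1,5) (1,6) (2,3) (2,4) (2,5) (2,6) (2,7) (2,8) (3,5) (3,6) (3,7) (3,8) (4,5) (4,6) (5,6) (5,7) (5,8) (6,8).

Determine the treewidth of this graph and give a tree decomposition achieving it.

Every bag has size at most 5, so the width is 5 − 1 = 4 and tw(G) ≤ 4. For the lower bound, the 5 vertices {0, 1, 2, 3, 5} are pairwise adjacent, and any tree decomposition puts a clique entirely inside one bag — forcing width ≥ 4. Combining the bounds, tw(G) = 4.

Treewidth 4.
Bags: B1 = {1, 2, 3, 5, 6}  B2 = {0, 1, 2, 3, 5}  B3 = {2, 3, 5, 6, 8}  B4 = {1, 2, 4, 5, 6}  B5 = {0, 2, 3, 5, 7}
Tree: B1–B2, B1–B3, B1–B4, B2–B5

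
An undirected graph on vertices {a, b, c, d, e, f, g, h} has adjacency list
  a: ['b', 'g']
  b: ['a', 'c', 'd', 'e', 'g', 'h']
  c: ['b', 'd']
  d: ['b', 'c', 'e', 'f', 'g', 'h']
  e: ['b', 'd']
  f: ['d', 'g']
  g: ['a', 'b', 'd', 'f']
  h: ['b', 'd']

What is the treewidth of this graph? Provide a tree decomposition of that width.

Every bag has size at most 3, so the width is 3 − 1 = 2 and tw(G) ≤ 2. For the lower bound, the 3 vertices {d, f, g} are pairwise adjacent, and any tree decomposition puts a clique entirely inside one bag — forcing width ≥ 2. The upper and lower bounds meet at 2, so that is the treewidth.

Treewidth 2.
One such decomposition:
Bags: B1 = {b, c, d}  B2 = {b, d, h}  B3 = {b, d, g}  B4 = {b, d, e}  B5 = {a, b, g}  B6 = {d, f, g}
Tree: B1–B2, B1–B3, B1–B4, B3–B5, B3–B6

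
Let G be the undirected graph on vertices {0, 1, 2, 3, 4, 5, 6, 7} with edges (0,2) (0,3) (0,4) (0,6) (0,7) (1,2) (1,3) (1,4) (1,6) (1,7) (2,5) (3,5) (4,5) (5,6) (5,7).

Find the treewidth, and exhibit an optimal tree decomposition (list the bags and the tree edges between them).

Each bag holds 4 vertices, so the decomposition has width 3, which upper-bounds the treewidth. For the lower bound: the 4 vertex sets {4,5}, {0,7}, {1}, {3} are disjoint, each induces a connected subgraph, and every pair is joined by at least one edge of G. Contracting each set to a single vertex therefore yields K_{4} as a minor, and since treewidth is minor-monotone, tw(G) ≥ tw(K_{4}) = 3. Hence tw(G) = 3 exactly.

Treewidth 3.
Bags: B1 = {0, 1, 4, 5}  B2 = {0, 1, 5, 7}  B3 = {0, 1, 3, 5}  B4 = {0, 1, 5, 6}  B5 = {0, 1, 2, 5}
Tree: B1–B2, B2–B3, B3–B4, B4–B5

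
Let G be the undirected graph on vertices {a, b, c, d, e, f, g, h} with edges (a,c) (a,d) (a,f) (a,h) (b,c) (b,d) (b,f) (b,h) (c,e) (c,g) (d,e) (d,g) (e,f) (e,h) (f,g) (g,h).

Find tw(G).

A width-4 tree decomposition is:
Bags: B1 = {a, c, d, f, h}  B2 = {c, d, e, f, h}  B3 = {c, d, f, g, h}  B4 = {b, c, d, f, h}
Tree: B1–B2, B2–B3, B3–B4
Every bag has size at most 5, so the width is 5 − 1 = 4 and tw(G) ≤ 4. For the lower bound: the 5 vertex sets {a,c}, {d,e}, {g,h}, {f}, {b} are disjoint, each induces a connected subgraph, and every pair is joined by at least one edge of G. Contracting each set to a single vertex therefore yields K_{5} as a minor, and since treewidth is minor-monotone, tw(G) ≥ tw(K_{5}) = 4. Combining the bounds, tw(G) = 4.

4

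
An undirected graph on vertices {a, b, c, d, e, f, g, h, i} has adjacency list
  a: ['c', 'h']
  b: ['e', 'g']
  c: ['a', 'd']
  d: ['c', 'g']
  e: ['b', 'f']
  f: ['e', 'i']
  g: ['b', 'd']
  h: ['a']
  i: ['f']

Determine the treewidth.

A width-1 tree decomposition is:
Bags: B1 = {a, h}  B2 = {a, c}  B3 = {c, d}  B4 = {d, g}  B5 = {b, g}  B6 = {b, e}  B7 = {e, f}  B8 = {f, i}
Tree: B1–B2, B2–B3, B3–B4, B4–B5, B5–B6, B6–B7, B7–B8
Every bag has size at most 2, so the width is 2 − 1 = 1 and tw(G) ≤ 1. G has an edge, so its treewidth is at least 1. Hence tw(G) = 1 exactly.

1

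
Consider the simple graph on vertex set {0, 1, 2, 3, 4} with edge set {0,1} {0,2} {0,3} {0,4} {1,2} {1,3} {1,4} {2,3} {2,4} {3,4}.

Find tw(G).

4

A width-4 tree decomposition is:
Bags: B1 = {0, 1, 2, 3, 4}
Tree: (single bag)
With just one bag of size 5, the width is 5 − 1 = 4, so tw(G) ≤ 4. Conversely, {0, 1, 2, 3, 4} is a clique of size 5, and the vertices of any clique must share a bag in every tree decomposition; so some bag has ≥ 5 vertices and tw(G) ≥ 4. Therefore the treewidth is 4.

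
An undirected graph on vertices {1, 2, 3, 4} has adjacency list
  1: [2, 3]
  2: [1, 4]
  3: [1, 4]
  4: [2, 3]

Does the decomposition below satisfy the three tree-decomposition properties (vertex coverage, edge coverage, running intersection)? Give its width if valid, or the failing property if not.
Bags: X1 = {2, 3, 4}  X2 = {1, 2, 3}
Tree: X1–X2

Every vertex of G appears in some bag (union = {1, 2, 3, 4}); every edge is covered by a bag; and for each vertex v the set of bags containing v is connected in the bag tree. The decomposition is therefore valid. The largest bag has 3 vertices, so the width is 2.

Yes; width 2.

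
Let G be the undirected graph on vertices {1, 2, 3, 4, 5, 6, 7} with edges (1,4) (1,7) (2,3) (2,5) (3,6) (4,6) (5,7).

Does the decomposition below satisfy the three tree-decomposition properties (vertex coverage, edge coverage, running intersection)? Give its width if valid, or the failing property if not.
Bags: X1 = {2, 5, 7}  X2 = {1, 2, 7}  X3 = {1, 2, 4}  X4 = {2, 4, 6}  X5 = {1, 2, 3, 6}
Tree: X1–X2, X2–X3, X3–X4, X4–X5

A tree decomposition must satisfy three properties: every vertex lies in some bag; for every edge, both endpoints lie together in some bag; and for every vertex, the bags containing it form a connected subtree. Here bags containing vertex 1 are not connected in the tree, so the decomposition is invalid.

No — bags containing vertex 1 are not connected in the tree.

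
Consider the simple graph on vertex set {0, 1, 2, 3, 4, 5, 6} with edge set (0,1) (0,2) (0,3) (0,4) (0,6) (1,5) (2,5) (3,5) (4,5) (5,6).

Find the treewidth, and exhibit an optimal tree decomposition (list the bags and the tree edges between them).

Treewidth 2.
One optimal decomposition is:
Bags: B1 = {0, 5, 6}  B2 = {0, 2, 5}  B3 = {0, 1, 5}  B4 = {0, 3, 5}  B5 = {0, 4, 5}
Tree: B1–B2, B2–B3, B3–B4, B4–B5

Each bag holds 3 vertices, so the decomposition has width 2, which upper-bounds the treewidth. The edges 5–6–0–2–5 form a cycle, so G is not a tree and its treewidth is at least 2. Hence tw(G) = 2 exactly.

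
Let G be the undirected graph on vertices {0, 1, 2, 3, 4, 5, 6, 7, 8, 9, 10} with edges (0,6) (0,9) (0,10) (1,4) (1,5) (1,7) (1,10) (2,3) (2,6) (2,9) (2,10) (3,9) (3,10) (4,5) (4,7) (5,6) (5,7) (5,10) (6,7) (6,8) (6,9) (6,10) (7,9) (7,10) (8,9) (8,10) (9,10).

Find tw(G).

A width-3 tree decomposition is:
Bags: B1 = {6, 7, 9, 10}  B2 = {5, 6, 7, 10}  B3 = {0, 6, 9, 10}  B4 = {1, 5, 7, 10}  B5 = {6, 8, 9, 10}  B6 = {2, 6, 9, 10}  B7 = {1, 4, 5, 7}  B8 = {2, 3, 9, 10}
Tree: B1–B2, B1–B3, B2–B4, B1–B5, B3–B6, B4–B7, B6–B8
The largest bag has 4 vertices, giving width 3; this decomposition certifies tw(G) ≤ 3. On the other hand G contains the 4-clique {1, 5, 7, 10}. A clique must lie in a single bag of any decomposition, so no decomposition can have width below 3. Combining the bounds, tw(G) = 3.

3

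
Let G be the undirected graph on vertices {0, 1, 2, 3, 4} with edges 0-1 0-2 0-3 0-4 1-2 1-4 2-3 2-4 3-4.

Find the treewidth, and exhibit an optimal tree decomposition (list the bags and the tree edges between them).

Every bag has size at most 4, so the width is 4 − 1 = 3 and tw(G) ≤ 3. Conversely, {0, 1, 2, 4} is a clique of size 4, and the vertices of any clique must share a bag in every tree decomposition; so some bag has ≥ 4 vertices and tw(G) ≥ 3. Hence tw(G) = 3 exactly.

Treewidth 3.
One optimal decomposition is:
Bags: B1 = {0, 2, 3, 4}  B2 = {0, 1, 2, 4}
Tree: B1–B2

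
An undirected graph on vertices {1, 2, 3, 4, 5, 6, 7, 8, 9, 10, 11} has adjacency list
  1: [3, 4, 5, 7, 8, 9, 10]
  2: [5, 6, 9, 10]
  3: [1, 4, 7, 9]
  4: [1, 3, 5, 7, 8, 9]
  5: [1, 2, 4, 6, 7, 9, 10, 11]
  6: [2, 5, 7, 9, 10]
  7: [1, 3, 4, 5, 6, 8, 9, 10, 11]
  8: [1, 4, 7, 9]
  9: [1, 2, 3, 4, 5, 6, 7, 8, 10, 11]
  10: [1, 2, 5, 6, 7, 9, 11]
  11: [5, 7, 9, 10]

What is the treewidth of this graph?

A width-4 tree decomposition is:
Bags: B1 = {1, 4, 5, 7, 9}  B2 = {1, 5, 7, 9, 10}  B3 = {5, 6, 7, 9, 10}  B4 = {2, 5, 6, 9, 10}  B5 = {1, 4, 7, 8, 9}  B6 = {5, 7, 9, 10, 11}  B7 = {1, 3, 4, 7, 9}
Tree: B1–B2, B2–B3, B3–B4, B1–B5, B2–B6, B5–B7
Every bag has size at most 5, so the width is 5 − 1 = 4 and tw(G) ≤ 4. For the lower bound, the 5 vertices {2, 5, 6, 9, 10} are pairwise adjacent, and any tree decomposition puts a clique entirely inside one bag — forcing width ≥ 4. Therefore the treewidth is 4.

4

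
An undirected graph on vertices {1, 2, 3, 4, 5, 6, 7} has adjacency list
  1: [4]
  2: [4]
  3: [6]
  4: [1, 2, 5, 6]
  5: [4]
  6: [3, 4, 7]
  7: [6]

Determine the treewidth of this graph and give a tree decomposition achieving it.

Treewidth 1.
Bags: B1 = {2, 4}  B2 = {4, 6}  B3 = {6, 7}  B4 = {1, 4}  B5 = {4, 5}  B6 = {3, 6}
Tree: B1–B2, B2–B3, B1–B4, B2–B5, B2–B6

Every bag has size at most 2, so the width is 2 − 1 = 1 and tw(G) ≤ 1. G has an edge, so its treewidth is at least 1. Hence tw(G) = 1 exactly.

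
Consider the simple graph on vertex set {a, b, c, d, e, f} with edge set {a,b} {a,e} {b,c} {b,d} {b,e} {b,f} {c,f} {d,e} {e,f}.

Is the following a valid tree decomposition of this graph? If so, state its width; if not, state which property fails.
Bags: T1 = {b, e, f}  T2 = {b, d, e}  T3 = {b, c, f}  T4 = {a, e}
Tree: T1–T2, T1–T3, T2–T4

A tree decomposition must satisfy three properties: every vertex lies in some bag; for every edge, both endpoints lie together in some bag; and for every vertex, the bags containing it form a connected subtree. Here edge (b,a) lies in no bag, so the decomposition is invalid.

No — edge (b,a) lies in no bag.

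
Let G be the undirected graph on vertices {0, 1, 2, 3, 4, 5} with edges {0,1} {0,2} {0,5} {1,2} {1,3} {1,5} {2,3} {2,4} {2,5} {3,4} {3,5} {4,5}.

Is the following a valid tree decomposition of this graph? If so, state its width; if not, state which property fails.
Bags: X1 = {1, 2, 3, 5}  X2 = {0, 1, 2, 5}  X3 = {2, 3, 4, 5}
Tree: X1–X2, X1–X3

Yes; width 3.

Checking the three conditions: (i) the bags cover all of {0, 1, 2, 3, 4, 5}; (ii) for each edge, some bag contains both endpoints; (iii) the bags containing any fixed vertex form a subtree. All hold, so the decomposition is valid with width 4 − 1 = 3.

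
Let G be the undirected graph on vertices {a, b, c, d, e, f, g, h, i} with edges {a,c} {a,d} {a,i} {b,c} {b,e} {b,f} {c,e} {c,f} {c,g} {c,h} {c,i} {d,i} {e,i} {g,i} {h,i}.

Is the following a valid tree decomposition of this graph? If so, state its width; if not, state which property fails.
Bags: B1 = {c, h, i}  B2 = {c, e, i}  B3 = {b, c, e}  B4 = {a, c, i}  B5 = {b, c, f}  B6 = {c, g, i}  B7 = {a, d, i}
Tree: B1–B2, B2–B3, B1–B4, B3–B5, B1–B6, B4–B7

Checking the three conditions: (i) the bags cover all of {a, b, c, d, e, f, g, h, i}; (ii) for each edge, some bag contains both endpoints; (iii) the bags containing any fixed vertex form a subtree. All hold, so the decomposition is valid with width 3 − 1 = 2.

Yes; width 2.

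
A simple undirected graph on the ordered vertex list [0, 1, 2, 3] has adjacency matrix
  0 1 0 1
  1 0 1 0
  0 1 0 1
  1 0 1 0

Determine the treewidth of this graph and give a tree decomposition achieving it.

Treewidth 2.
One optimal decomposition is:
Bags: B1 = {0, 2, 3}  B2 = {0, 1, 2}
Tree: B1–B2

Each bag holds 3 vertices, so the decomposition has width 2, which upper-bounds the treewidth. The edges 2–3–0–1–2 form a cycle, so G is not a tree and its treewidth is at least 2. Therefore the treewidth is 2.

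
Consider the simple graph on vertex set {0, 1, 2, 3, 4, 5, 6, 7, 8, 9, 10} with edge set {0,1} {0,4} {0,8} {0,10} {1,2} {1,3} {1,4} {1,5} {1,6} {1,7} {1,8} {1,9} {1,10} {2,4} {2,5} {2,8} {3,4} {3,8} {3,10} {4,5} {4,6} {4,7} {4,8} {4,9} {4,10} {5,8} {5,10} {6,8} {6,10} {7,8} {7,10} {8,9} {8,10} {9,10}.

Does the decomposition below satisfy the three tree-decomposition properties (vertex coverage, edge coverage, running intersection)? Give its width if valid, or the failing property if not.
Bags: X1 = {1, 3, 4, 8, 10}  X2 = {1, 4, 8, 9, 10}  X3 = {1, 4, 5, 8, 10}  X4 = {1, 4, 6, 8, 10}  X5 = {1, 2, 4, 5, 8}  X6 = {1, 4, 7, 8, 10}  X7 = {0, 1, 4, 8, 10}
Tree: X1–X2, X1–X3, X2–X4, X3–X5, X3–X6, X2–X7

Vertex coverage: the bags together contain {0, 1, 2, 3, 4, 5, 6, 7, 8, 9, 10}, the full vertex set. Edge coverage: each edge of G has both endpoints in at least one bag. Running intersection: for every vertex, the bags containing it form a connected subtree. All three properties hold, so this is a valid tree decomposition of width max|bag| − 1 = 4, and hence tw(G) ≤ 4.

Yes; width 4.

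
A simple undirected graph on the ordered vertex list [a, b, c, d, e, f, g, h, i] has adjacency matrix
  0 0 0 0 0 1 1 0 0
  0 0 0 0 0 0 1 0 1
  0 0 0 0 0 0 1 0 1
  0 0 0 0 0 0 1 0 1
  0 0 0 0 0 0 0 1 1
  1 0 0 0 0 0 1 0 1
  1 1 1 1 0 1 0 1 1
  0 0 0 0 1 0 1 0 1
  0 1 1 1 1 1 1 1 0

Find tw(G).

2

A width-2 tree decomposition is:
Bags: B1 = {d, g, i}  B2 = {c, g, i}  B3 = {g, h, i}  B4 = {f, g, i}  B5 = {a, f, g}  B6 = {e, h, i}  B7 = {b, g, i}
Tree: B1–B2, B2–B3, B1–B4, B4–B5, B3–B6, B4–B7
Each bag holds 3 vertices, so the decomposition has width 2, which upper-bounds the treewidth. Conversely, {a, f, g} is a clique of size 3, and the vertices of any clique must share a bag in every tree decomposition; so some bag has ≥ 3 vertices and tw(G) ≥ 2. Therefore the treewidth is 2.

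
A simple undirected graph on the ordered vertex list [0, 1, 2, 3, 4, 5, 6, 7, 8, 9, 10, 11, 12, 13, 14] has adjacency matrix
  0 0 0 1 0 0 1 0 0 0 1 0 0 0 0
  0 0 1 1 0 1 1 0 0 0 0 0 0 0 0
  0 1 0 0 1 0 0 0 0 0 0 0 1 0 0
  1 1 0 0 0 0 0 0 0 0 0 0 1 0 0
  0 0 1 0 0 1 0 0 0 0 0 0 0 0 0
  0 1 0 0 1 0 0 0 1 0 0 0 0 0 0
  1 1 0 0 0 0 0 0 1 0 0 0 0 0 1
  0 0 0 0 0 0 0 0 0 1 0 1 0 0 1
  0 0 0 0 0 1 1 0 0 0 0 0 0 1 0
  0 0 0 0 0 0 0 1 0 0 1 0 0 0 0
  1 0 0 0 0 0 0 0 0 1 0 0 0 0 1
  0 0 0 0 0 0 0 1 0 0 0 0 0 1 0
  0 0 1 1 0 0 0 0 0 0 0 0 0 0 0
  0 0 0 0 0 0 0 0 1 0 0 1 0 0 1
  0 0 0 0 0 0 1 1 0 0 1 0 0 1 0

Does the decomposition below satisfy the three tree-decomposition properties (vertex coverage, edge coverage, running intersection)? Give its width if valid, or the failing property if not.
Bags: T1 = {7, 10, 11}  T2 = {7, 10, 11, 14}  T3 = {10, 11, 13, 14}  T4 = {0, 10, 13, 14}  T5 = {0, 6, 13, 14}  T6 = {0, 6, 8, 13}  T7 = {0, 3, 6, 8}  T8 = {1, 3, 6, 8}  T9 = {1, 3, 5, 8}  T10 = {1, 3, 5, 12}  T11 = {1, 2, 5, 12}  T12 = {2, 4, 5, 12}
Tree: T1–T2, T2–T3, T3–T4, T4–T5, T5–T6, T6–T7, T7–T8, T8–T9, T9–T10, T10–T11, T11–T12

A tree decomposition must satisfy three properties: every vertex lies in some bag; for every edge, both endpoints lie together in some bag; and for every vertex, the bags containing it form a connected subtree. Here vertex 9 appears in no bag, so the decomposition is invalid.

No — vertex 9 appears in no bag.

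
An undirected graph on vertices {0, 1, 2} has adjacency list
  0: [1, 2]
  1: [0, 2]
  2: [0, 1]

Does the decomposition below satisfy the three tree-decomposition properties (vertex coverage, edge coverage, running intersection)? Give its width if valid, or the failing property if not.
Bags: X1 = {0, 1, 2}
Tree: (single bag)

Checking the three conditions: (i) the bags cover all of {0, 1, 2}; (ii) for each edge, some bag contains both endpoints; (iii) the bags containing any fixed vertex form a subtree. All hold, so the decomposition is valid with width 3 − 1 = 2.

Yes; width 2.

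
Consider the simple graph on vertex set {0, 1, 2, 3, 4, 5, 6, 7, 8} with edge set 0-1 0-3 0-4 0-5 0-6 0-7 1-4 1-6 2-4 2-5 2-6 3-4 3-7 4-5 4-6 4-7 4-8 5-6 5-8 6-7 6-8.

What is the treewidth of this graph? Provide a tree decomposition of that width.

Every bag has size at most 4, so the width is 4 − 1 = 3 and tw(G) ≤ 3. On the other hand G contains the 4-clique {0, 3, 4, 7}. A clique must lie in a single bag of any decomposition, so no decomposition can have width below 3. The upper and lower bounds meet at 3, so that is the treewidth.

Treewidth 3.
Bags: B1 = {0, 4, 6, 7}  B2 = {0, 4, 5, 6}  B3 = {4, 5, 6, 8}  B4 = {0, 3, 4, 7}  B5 = {2, 4, 5, 6}  B6 = {0, 1, 4, 6}
Tree: B1–B2, B2–B3, B1–B4, B3–B5, B1–B6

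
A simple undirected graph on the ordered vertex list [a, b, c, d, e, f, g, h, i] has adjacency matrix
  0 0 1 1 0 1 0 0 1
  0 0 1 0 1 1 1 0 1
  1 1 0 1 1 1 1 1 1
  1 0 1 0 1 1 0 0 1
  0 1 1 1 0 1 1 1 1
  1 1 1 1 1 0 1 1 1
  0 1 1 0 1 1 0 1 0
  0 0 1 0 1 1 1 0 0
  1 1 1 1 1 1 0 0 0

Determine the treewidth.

A width-4 tree decomposition is:
Bags: B1 = {b, c, e, f, i}  B2 = {b, c, e, f, g}  B3 = {c, d, e, f, i}  B4 = {a, c, d, f, i}  B5 = {c, e, f, g, h}
Tree: B1–B2, B1–B3, B3–B4, B2–B5
Every bag has size at most 5, so the width is 5 − 1 = 4 and tw(G) ≤ 4. On the other hand G contains the 5-clique {c, d, e, f, i}. A clique must lie in a single bag of any decomposition, so no decomposition can have width below 4. Hence tw(G) = 4 exactly.

4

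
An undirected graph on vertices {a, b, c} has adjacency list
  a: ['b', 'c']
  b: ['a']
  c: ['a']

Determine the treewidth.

A width-1 tree decomposition is:
Bags: B1 = {a, c}  B2 = {a, b}
Tree: B1–B2
The largest bag has 2 vertices, giving width 1; this decomposition certifies tw(G) ≤ 1. Since G has at least one edge (e.g. c–a), it is not an edgeless graph, so tw(G) ≥ 1. The upper and lower bounds meet at 1, so that is the treewidth.

1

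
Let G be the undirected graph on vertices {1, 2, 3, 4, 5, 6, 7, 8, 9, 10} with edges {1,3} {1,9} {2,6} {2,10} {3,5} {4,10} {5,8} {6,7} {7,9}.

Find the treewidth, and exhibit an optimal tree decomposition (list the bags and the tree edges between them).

Treewidth 1.
One optimal decomposition is:
Bags: B1 = {5, 8}  B2 = {3, 5}  B3 = {1, 3}  B4 = {1, 9}  B5 = {7, 9}  B6 = {6, 7}  B7 = {2, 6}  B8 = {2, 10}  B9 = {4, 10}
Tree: B1–B2, B2–B3, B3–B4, B4–B5, B5–B6, B6–B7, B7–B8, B8–B9

Each bag holds 2 vertices, so the decomposition has width 1, which upper-bounds the treewidth. G has an edge, so its treewidth is at least 1. Combining the bounds, tw(G) = 1.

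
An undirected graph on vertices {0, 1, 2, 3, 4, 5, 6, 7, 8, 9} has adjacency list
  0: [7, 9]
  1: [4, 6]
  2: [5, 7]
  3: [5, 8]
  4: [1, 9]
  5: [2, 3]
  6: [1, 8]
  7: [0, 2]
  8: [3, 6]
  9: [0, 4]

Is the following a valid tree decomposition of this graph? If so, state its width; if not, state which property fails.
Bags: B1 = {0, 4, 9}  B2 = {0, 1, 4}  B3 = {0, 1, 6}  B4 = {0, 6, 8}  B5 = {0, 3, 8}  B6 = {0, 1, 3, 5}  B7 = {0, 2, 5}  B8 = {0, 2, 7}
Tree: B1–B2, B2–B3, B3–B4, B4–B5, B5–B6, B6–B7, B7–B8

A tree decomposition must satisfy three properties: every vertex lies in some bag; for every edge, both endpoints lie together in some bag; and for every vertex, the bags containing it form a connected subtree. Here bags containing vertex 1 are not connected in the tree, so the decomposition is invalid.

No — bags containing vertex 1 are not connected in the tree.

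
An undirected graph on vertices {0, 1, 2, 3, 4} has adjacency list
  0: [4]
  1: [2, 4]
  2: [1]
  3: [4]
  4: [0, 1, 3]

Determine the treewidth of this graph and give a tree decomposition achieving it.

Every bag has size at most 2, so the width is 2 − 1 = 1 and tw(G) ≤ 1. Any graph with an edge has treewidth ≥ 1, and G has the edge 0–4. Therefore the treewidth is 1.

Treewidth 1.
One such decomposition:
Bags: B1 = {0, 4}  B2 = {1, 4}  B3 = {3, 4}  B4 = {1, 2}
Tree: B1–B2, B1–B3, B2–B4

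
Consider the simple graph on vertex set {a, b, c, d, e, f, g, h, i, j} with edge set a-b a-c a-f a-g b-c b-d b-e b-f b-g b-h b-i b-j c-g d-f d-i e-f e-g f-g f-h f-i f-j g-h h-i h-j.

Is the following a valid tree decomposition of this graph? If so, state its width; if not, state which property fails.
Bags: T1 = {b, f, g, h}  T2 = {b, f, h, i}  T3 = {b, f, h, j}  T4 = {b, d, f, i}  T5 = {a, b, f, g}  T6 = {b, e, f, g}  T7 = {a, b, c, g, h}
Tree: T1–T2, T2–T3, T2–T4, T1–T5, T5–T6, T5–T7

A tree decomposition must satisfy three properties: every vertex lies in some bag; for every edge, both endpoints lie together in some bag; and for every vertex, the bags containing it form a connected subtree. Here bags containing vertex h are not connected in the tree, so the decomposition is invalid.

No — bags containing vertex h are not connected in the tree.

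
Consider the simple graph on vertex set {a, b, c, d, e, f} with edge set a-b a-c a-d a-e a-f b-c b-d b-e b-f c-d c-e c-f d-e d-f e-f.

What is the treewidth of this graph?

5

A width-5 tree decomposition is:
Bags: B1 = {a, b, c, d, e, f}
Tree: (single bag)
A single bag containing all 6 vertices is trivially a valid decomposition of width 5. On the other hand G contains the 6-clique {a, b, c, d, e, f}. A clique must lie in a single bag of any decomposition, so no decomposition can have width below 5. Combining the bounds, tw(G) = 5.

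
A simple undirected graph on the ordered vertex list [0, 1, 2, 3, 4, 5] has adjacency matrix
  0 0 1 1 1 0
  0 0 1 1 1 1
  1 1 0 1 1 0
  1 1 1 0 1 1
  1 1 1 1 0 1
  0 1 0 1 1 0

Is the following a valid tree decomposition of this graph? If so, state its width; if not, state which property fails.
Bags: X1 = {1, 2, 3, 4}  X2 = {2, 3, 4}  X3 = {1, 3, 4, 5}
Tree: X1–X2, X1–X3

A tree decomposition must satisfy three properties: every vertex lies in some bag; for every edge, both endpoints lie together in some bag; and for every vertex, the bags containing it form a connected subtree. Here vertex 0 appears in no bag, so the decomposition is invalid.

No — vertex 0 appears in no bag.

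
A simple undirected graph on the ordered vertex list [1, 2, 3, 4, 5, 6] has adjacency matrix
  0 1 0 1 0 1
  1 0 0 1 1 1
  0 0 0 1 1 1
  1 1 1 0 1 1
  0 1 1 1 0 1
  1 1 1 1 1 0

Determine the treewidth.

3

A width-3 tree decomposition is:
Bags: B1 = {2, 4, 5, 6}  B2 = {1, 2, 4, 6}  B3 = {3, 4, 5, 6}
Tree: B1–B2, B1–B3
Each bag holds 4 vertices, so the decomposition has width 3, which upper-bounds the treewidth. On the other hand G contains the 4-clique {1, 2, 4, 6}. A clique must lie in a single bag of any decomposition, so no decomposition can have width below 3. Hence tw(G) = 3 exactly.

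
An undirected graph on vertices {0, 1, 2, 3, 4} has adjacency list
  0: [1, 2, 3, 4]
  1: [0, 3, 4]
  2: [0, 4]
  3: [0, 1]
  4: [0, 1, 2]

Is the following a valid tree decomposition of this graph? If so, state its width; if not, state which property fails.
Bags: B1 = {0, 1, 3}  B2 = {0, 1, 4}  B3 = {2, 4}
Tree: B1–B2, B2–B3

No — edge (0,2) lies in no bag.

A tree decomposition must satisfy three properties: every vertex lies in some bag; for every edge, both endpoints lie together in some bag; and for every vertex, the bags containing it form a connected subtree. Here edge (0,2) lies in no bag, so the decomposition is invalid.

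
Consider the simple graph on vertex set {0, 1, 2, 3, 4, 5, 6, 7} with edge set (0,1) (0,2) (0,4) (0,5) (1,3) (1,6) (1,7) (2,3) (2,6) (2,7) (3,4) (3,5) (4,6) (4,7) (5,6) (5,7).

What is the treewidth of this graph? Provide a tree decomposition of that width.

The largest bag has 5 vertices, giving width 4; this decomposition certifies tw(G) ≤ 4. For the lower bound: the 5 vertex sets {0,4}, {5,7}, {2,6}, {3}, {1} are disjoint, each induces a connected subgraph, and every pair is joined by at least one edge of G. Contracting each set to a single vertex therefore yields K_{5} as a minor, and since treewidth is minor-monotone, tw(G) ≥ tw(K_{5}) = 4. The upper and lower bounds meet at 4, so that is the treewidth.

Treewidth 4.
One such decomposition:
Bags: B1 = {0, 3, 4, 6, 7}  B2 = {0, 3, 5, 6, 7}  B3 = {0, 2, 3, 6, 7}  B4 = {0, 1, 3, 6, 7}
Tree: B1–B2, B2–B3, B3–B4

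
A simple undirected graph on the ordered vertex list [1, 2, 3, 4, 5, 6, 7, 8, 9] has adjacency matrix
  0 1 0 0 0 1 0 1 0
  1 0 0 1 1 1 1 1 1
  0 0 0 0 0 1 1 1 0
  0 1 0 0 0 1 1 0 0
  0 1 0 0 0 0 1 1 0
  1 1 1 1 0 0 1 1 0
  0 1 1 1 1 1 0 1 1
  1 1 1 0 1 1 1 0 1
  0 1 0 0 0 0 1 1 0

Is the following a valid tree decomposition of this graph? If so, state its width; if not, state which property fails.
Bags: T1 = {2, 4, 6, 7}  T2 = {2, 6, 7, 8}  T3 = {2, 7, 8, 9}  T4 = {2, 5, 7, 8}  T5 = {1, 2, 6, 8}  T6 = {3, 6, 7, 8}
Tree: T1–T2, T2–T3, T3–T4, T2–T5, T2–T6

Checking the three conditions: (i) the bags cover all of {1, 2, 3, 4, 5, 6, 7, 8, 9}; (ii) for each edge, some bag contains both endpoints; (iii) the bags containing any fixed vertex form a subtree. All hold, so the decomposition is valid with width 4 − 1 = 3.

Yes; width 3.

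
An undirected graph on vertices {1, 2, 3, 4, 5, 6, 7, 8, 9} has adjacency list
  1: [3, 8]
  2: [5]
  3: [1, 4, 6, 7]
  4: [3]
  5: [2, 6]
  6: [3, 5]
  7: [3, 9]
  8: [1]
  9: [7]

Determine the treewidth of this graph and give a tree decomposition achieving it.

Treewidth 1.
One such decomposition:
Bags: B1 = {5, 6}  B2 = {3, 6}  B3 = {1, 3}  B4 = {3, 7}  B5 = {1, 8}  B6 = {7, 9}  B7 = {2, 5}  B8 = {3, 4}
Tree: B1–B2, B2–B3, B2–B4, B3–B5, B4–B6, B1–B7, B3–B8

Each bag holds 2 vertices, so the decomposition has width 1, which upper-bounds the treewidth. G has an edge, so its treewidth is at least 1. Therefore the treewidth is 1.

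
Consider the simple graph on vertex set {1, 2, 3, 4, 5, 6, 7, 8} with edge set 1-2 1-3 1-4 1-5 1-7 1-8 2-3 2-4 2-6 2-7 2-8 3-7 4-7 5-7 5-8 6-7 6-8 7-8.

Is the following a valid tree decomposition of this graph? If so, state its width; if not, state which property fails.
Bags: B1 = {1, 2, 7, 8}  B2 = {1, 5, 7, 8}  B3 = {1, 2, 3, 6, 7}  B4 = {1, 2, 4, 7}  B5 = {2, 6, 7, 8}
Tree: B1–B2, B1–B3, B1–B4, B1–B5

A tree decomposition must satisfy three properties: every vertex lies in some bag; for every edge, both endpoints lie together in some bag; and for every vertex, the bags containing it form a connected subtree. Here bags containing vertex 6 are not connected in the tree, so the decomposition is invalid.

No — bags containing vertex 6 are not connected in the tree.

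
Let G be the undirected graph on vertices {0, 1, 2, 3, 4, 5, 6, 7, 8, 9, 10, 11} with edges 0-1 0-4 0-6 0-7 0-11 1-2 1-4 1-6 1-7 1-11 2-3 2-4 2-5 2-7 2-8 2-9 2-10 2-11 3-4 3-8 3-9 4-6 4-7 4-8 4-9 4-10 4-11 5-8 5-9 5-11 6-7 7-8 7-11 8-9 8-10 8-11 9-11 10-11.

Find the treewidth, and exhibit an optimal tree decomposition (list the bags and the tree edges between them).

Treewidth 4.
One optimal decomposition is:
Bags: B1 = {1, 2, 4, 7, 11}  B2 = {0, 1, 4, 7, 11}  B3 = {2, 4, 7, 8, 11}  B4 = {0, 1, 4, 6, 7}  B5 = {2, 4, 8, 10, 11}  B6 = {2, 4, 8, 9, 11}  B7 = {2, 5, 8, 9, 11}  B8 = {2, 3, 4, 8, 9}
Tree: B1–B2, B1–B3, B2–B4, B3–B5, B3–B6, B6–B7, B6–B8

The largest bag has 5 vertices, giving width 4; this decomposition certifies tw(G) ≤ 4. For the lower bound, the 5 vertices {0, 1, 4, 7, 11} are pairwise adjacent, and any tree decomposition puts a clique entirely inside one bag — forcing width ≥ 4. Therefore the treewidth is 4.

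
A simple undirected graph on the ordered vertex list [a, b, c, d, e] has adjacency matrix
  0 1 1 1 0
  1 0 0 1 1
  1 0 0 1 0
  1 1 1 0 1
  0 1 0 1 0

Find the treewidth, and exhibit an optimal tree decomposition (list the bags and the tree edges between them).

Each bag holds 3 vertices, so the decomposition has width 2, which upper-bounds the treewidth. Conversely, {b, d, e} is a clique of size 3, and the vertices of any clique must share a bag in every tree decomposition; so some bag has ≥ 3 vertices and tw(G) ≥ 2. Combining the bounds, tw(G) = 2.

Treewidth 2.
Bags: B1 = {a, c, d}  B2 = {a, b, d}  B3 = {b, d, e}
Tree: B1–B2, B2–B3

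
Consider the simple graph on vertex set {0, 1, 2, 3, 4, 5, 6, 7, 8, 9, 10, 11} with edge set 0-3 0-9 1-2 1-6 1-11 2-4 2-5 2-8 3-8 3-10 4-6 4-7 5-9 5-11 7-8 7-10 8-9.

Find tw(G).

3

A width-3 tree decomposition is:
Bags: B1 = {1, 4, 6, 11}  B2 = {1, 2, 4, 11}  B3 = {2, 4, 5, 11}  B4 = {2, 4, 5, 7}  B5 = {2, 5, 7, 8}  B6 = {5, 7, 8, 9}  B7 = {7, 8, 9, 10}  B8 = {3, 8, 9, 10}  B9 = {0, 3, 9, 10}
Tree: B1–B2, B2–B3, B3–B4, B4–B5, B5–B6, B6–B7, B7–B8, B8–B9
The largest bag has 4 vertices, giving width 3; this decomposition certifies tw(G) ≤ 3. For the lower bound: the 4 vertex sets {1,6,11}, {4}, {2}, {5,7,8,9} are disjoint, each induces a connected subgraph, and every pair is joined by at least one edge of G. Contracting each set to a single vertex therefore yields K_{4} as a minor, and since treewidth is minor-monotone, tw(G) ≥ tw(K_{4}) = 3. Combining the bounds, tw(G) = 3.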